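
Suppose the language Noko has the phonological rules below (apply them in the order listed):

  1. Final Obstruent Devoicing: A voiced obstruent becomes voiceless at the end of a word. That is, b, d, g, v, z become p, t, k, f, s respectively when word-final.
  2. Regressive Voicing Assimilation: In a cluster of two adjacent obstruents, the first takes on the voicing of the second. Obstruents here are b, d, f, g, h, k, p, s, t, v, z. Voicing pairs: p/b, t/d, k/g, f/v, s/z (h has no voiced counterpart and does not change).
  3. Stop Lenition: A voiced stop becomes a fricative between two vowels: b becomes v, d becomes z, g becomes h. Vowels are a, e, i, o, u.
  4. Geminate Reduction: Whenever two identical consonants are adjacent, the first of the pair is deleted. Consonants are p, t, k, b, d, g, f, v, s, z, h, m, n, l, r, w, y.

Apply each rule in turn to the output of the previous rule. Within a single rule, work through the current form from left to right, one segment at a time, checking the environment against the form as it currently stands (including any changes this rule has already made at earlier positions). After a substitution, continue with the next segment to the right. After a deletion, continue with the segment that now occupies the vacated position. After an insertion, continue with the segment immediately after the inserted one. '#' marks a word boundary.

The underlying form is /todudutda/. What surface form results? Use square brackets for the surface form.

[tozuzuda]

1 Final Obstruent Devoicing: no change — [todudutda]
2 Regressive Voicing Assimilation: [todudutda] → [todududda]
3 Stop Lenition: [todududda] → [tozuzudda]
4 Geminate Reduction: [tozuzudda] → [tozuzuda]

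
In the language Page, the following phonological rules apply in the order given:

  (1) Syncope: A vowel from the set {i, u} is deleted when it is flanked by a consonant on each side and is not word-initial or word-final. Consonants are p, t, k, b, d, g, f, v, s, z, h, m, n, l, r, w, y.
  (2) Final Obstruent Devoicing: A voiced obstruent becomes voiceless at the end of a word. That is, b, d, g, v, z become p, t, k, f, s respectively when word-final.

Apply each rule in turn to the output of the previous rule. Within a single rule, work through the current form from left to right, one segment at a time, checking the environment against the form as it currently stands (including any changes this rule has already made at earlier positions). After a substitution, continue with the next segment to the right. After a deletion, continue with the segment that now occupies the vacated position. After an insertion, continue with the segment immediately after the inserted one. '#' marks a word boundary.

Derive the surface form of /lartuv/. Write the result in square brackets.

(1) Syncope: [lartuv] → [lartv]
(2) Final Obstruent Devoicing: [lartv] → [lartf]

[lartf]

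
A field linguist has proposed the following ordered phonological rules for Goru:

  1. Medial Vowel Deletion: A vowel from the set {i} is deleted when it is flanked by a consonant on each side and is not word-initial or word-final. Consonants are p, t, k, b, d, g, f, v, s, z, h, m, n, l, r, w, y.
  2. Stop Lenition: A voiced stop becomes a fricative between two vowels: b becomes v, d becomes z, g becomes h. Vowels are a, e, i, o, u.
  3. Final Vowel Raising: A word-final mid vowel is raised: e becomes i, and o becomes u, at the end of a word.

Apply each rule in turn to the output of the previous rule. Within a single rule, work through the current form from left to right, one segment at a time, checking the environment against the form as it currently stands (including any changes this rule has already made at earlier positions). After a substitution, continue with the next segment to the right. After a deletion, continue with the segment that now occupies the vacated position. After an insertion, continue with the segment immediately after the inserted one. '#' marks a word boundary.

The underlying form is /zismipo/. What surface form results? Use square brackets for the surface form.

1 Medial Vowel Deletion: [zismipo] → [zsmpo]
2 Stop Lenition: no change — [zsmpo]
3 Final Vowel Raising: [zsmpo] → [zsmpu]

[zsmpu]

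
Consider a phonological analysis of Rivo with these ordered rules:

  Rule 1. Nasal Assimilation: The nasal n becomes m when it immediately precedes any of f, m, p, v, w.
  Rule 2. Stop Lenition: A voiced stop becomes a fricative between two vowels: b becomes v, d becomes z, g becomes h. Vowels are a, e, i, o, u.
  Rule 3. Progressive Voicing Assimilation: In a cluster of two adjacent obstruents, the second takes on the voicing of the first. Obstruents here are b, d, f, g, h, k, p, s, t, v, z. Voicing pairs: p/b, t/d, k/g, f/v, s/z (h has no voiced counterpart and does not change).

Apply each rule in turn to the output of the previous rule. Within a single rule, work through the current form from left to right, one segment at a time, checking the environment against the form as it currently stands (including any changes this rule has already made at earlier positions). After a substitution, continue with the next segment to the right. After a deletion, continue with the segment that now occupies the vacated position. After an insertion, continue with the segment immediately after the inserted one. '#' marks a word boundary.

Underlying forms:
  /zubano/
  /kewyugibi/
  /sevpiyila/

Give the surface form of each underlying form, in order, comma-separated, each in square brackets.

/zubano/:
  Rule 1 Nasal Assimilation: no change — [zubano]
  Rule 2 Stop Lenition: [zubano] → [zuvano]
  Rule 3 Progressive Voicing Assimilation: no change — [zuvano]
/kewyugibi/:
  Rule 1 Nasal Assimilation: no change — [kewyugibi]
  Rule 2 Stop Lenition: [kewyugibi] → [kewyuhivi]
  Rule 3 Progressive Voicing Assimilation: no change — [kewyuhivi]
/sevpiyila/:
  Rule 1 Nasal Assimilation: no change — [sevpiyila]
  Rule 2 Stop Lenition: no change — [sevpiyila]
  Rule 3 Progressive Voicing Assimilation: [sevpiyila] → [sevbiyila]

[zuvano], [kewyuhivi], [sevbiyila]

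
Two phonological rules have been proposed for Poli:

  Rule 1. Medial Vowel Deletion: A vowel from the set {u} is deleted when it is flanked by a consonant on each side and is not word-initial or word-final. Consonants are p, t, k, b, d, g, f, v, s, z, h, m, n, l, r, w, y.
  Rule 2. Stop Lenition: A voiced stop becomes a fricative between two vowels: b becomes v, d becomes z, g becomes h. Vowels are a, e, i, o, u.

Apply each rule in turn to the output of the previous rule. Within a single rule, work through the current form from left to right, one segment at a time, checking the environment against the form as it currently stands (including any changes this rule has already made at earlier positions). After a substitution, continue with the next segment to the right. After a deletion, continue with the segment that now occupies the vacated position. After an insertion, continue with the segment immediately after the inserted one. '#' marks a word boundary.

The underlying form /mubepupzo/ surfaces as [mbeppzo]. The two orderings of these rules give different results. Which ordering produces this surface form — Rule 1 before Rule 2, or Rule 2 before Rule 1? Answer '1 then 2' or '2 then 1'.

Order 1 then 2:
  1 Medial Vowel Deletion: [mubepupzo] → [mbeppzo]
  2 Stop Lenition: no change — [mbeppzo]
  result: [mbeppzo]
Order 2 then 1:
  2 Stop Lenition: [mubepupzo] → [muvepupzo]
  1 Medial Vowel Deletion: [muvepupzo] → [mveppzo]
  result: [mveppzo]

1 then 2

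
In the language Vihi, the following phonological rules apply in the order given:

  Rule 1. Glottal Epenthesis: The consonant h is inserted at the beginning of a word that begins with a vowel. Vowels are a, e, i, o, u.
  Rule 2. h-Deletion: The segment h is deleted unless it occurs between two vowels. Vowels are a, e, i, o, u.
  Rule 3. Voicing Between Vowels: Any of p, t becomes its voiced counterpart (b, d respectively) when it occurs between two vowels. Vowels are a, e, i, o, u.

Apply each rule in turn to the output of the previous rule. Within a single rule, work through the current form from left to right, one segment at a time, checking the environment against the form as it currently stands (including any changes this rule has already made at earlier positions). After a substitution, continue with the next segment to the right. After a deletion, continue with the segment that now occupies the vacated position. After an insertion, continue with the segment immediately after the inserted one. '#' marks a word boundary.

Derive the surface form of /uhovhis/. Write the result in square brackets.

Rule 1 Glottal Epenthesis: [uhovhis] → [huhovhis]
Rule 2 h-Deletion: [huhovhis] → [uhovis]
Rule 3 Voicing Between Vowels: no change — [uhovis]

[uhovis]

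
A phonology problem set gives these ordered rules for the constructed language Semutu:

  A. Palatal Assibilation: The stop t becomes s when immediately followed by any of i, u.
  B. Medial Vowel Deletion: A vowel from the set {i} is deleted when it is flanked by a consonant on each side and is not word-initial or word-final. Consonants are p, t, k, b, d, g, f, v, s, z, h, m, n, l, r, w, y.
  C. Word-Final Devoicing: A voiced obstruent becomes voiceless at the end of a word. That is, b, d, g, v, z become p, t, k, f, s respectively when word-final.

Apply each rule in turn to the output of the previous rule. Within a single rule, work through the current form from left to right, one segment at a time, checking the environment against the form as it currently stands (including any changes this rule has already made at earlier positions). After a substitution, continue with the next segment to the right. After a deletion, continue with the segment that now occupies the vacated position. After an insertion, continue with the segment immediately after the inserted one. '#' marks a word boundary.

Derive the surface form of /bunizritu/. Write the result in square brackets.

A Palatal Assibilation: [bunizritu] → [bunizrisu]
B Medial Vowel Deletion: [bunizrisu] → [bunzrsu]
C Word-Final Devoicing: no change — [bunzrsu]

[bunzrsu]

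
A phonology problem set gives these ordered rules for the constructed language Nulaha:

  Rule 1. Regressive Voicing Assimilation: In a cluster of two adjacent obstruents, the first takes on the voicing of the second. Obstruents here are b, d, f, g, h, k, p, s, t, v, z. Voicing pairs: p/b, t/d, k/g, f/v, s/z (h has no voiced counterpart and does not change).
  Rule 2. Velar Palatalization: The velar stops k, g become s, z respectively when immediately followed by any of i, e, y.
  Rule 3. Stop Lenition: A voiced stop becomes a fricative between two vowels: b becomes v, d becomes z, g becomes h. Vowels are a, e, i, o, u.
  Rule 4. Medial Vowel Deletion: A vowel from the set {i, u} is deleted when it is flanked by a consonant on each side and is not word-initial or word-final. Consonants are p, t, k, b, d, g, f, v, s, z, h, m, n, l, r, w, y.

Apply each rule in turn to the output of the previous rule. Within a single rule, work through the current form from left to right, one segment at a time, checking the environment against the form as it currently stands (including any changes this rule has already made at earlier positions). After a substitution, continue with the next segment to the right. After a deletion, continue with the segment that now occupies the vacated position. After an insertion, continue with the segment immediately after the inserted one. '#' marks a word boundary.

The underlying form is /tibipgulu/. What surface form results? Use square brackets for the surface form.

Rule 1 Regressive Voicing Assimilation: [tibipgulu] → [tibibgulu]
Rule 2 Velar Palatalization: no change — [tibibgulu]
Rule 3 Stop Lenition: [tibibgulu] → [tivibgulu]
Rule 4 Medial Vowel Deletion: [tivibgulu] → [tvbglu]

[tvbglu]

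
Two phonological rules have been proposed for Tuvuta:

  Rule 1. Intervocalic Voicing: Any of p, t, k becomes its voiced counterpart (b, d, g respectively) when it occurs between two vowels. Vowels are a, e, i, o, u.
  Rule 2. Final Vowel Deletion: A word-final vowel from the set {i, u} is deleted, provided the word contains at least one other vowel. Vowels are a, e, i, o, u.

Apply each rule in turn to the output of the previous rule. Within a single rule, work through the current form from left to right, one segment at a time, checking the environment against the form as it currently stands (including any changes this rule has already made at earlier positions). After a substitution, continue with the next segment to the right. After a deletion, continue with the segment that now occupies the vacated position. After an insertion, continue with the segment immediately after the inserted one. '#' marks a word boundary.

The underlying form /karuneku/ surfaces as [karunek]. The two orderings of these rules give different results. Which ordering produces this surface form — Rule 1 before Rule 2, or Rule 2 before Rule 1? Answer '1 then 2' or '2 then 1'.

2 then 1

Order 1 then 2:
  1 Intervocalic Voicing: [karuneku] → [karunegu]
  2 Final Vowel Deletion: [karunegu] → [karuneg]
  result: [karuneg]
Order 2 then 1:
  2 Final Vowel Deletion: [karuneku] → [karunek]
  1 Intervocalic Voicing: no change — [karunek]
  result: [karunek]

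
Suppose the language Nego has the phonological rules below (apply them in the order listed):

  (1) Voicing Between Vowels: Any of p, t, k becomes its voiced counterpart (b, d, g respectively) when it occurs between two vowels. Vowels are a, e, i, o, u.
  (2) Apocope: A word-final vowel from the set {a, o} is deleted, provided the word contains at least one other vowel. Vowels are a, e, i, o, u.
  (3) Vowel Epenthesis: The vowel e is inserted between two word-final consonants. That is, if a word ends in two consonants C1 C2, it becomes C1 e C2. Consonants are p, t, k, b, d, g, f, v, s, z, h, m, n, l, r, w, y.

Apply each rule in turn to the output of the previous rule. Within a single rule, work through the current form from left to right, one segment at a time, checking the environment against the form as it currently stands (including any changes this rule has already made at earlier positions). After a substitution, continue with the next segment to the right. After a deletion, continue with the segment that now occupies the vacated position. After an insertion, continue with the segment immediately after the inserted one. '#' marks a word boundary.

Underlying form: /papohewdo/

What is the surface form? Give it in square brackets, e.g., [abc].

[pabohewed]

(1) Voicing Between Vowels: [papohewdo] → [pabohewdo]
(2) Apocope: [pabohewdo] → [pabohewd]
(3) Vowel Epenthesis: [pabohewd] → [pabohewed]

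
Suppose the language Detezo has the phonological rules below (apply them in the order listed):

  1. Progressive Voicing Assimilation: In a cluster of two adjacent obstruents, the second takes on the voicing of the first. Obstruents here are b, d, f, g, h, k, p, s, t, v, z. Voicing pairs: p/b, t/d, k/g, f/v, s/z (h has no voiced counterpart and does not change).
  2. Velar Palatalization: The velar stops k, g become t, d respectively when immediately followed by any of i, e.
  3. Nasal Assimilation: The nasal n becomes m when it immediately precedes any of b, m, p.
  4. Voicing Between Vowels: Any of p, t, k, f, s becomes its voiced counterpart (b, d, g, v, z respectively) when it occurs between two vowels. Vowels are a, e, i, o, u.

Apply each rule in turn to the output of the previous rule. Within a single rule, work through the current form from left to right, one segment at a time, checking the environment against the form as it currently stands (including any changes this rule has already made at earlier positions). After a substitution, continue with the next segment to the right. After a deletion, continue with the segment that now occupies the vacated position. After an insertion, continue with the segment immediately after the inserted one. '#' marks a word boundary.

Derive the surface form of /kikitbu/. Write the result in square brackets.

1 Progressive Voicing Assimilation: [kikitbu] → [kikitpu]
2 Velar Palatalization: [kikitpu] → [tititpu]
3 Nasal Assimilation: no change — [tititpu]
4 Voicing Between Vowels: [tititpu] → [tiditpu]

[tiditpu]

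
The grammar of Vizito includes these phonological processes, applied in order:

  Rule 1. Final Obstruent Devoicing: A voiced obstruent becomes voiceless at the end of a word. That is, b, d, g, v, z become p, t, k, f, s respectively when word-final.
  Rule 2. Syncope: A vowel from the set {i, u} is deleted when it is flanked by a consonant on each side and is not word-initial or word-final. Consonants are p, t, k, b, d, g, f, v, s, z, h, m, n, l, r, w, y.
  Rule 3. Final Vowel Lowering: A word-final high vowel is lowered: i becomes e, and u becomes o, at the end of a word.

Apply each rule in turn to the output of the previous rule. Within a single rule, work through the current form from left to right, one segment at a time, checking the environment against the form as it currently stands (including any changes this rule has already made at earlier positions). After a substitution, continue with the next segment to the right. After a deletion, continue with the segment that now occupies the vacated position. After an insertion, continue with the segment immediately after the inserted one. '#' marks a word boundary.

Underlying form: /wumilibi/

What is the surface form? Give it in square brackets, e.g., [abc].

[wmlbe]

Rule 1 Final Obstruent Devoicing: no change — [wumilibi]
Rule 2 Syncope: [wumilibi] → [wmlbi]
Rule 3 Final Vowel Lowering: [wmlbi] → [wmlbe]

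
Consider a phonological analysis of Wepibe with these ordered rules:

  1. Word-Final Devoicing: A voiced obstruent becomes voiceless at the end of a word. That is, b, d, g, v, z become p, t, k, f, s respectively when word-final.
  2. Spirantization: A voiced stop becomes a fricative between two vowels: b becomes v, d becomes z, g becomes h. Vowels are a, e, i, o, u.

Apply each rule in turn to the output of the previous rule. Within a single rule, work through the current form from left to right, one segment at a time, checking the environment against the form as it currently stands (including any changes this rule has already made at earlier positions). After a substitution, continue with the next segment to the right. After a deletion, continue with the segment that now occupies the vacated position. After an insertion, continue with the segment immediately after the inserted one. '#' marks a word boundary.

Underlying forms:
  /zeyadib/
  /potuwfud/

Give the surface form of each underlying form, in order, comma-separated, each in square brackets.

/zeyadib/:
  1 Word-Final Devoicing: [zeyadib] → [zeyadip]
  2 Spirantization: [zeyadip] → [zeyazip]
/potuwfud/:
  1 Word-Final Devoicing: [potuwfud] → [potuwfut]
  2 Spirantization: no change — [potuwfut]

[zeyazip], [potuwfut]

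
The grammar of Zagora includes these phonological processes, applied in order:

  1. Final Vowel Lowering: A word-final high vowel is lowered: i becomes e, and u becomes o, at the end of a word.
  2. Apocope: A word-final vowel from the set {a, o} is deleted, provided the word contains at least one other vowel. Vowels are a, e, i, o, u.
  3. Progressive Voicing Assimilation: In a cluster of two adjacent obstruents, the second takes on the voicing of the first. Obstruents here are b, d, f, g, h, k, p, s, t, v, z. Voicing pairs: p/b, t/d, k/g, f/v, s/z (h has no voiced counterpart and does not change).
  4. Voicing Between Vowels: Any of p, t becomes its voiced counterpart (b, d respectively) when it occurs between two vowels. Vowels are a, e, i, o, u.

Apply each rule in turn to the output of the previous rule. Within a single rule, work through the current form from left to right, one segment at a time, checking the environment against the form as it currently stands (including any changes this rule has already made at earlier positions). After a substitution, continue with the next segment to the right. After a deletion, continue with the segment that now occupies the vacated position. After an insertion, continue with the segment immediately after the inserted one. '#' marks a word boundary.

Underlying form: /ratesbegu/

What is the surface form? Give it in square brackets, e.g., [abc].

[radespeg]

1 Final Vowel Lowering: [ratesbegu] → [ratesbego]
2 Apocope: [ratesbego] → [ratesbeg]
3 Progressive Voicing Assimilation: [ratesbeg] → [ratespeg]
4 Voicing Between Vowels: [ratespeg] → [radespeg]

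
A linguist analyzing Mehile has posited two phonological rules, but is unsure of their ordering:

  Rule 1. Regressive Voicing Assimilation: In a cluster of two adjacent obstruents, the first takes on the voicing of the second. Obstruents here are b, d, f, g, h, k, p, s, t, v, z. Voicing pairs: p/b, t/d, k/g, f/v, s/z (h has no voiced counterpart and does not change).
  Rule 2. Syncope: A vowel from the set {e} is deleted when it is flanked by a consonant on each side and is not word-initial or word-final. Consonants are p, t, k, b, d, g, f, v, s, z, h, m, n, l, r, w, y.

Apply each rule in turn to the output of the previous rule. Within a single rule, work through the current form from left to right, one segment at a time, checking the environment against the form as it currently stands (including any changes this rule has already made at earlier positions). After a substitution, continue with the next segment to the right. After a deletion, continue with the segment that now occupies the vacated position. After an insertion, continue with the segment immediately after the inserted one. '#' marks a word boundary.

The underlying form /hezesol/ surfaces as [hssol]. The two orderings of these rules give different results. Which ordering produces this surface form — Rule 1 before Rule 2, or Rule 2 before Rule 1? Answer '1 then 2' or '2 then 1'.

2 then 1

Order 1 then 2:
  1 Regressive Voicing Assimilation: no change — [hezesol]
  2 Syncope: [hezesol] → [hzsol]
  result: [hzsol]
Order 2 then 1:
  2 Syncope: [hezesol] → [hzsol]
  1 Regressive Voicing Assimilation: [hzsol] → [hssol]
  result: [hssol]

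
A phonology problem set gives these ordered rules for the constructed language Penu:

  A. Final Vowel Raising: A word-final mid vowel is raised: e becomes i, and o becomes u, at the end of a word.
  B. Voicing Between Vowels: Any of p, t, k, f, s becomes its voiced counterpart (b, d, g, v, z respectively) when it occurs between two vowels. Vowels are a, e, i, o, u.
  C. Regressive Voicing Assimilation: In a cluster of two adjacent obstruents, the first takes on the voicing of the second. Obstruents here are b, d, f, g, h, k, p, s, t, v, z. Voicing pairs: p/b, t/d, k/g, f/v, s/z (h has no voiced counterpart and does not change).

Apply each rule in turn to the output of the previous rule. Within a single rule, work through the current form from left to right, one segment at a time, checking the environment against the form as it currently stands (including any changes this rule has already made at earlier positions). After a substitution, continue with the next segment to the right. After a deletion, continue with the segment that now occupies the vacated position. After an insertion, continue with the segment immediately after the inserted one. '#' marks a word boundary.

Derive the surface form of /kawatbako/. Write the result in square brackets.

A Final Vowel Raising: [kawatbako] → [kawatbaku]
B Voicing Between Vowels: [kawatbaku] → [kawatbagu]
C Regressive Voicing Assimilation: [kawatbagu] → [kawadbagu]

[kawadbagu]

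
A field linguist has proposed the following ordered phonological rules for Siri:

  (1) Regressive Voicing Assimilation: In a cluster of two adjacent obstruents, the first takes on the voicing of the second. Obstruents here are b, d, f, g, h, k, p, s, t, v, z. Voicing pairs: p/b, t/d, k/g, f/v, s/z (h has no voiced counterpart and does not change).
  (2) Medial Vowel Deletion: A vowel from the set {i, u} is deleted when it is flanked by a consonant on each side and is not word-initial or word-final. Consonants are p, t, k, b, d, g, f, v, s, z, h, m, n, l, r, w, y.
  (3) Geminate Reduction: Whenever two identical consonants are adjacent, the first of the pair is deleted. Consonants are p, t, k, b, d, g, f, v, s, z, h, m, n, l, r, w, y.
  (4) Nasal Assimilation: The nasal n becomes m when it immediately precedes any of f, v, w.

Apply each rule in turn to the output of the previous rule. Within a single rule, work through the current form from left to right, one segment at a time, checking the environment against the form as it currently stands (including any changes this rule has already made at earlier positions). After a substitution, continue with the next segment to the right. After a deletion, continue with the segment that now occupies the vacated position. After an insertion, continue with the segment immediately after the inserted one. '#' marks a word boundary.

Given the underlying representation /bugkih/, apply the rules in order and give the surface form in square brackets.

(1) Regressive Voicing Assimilation: [bugkih] → [bukkih]
(2) Medial Vowel Deletion: [bukkih] → [bkkh]
(3) Geminate Reduction: [bkkh] → [bkh]
(4) Nasal Assimilation: no change — [bkh]

[bkh]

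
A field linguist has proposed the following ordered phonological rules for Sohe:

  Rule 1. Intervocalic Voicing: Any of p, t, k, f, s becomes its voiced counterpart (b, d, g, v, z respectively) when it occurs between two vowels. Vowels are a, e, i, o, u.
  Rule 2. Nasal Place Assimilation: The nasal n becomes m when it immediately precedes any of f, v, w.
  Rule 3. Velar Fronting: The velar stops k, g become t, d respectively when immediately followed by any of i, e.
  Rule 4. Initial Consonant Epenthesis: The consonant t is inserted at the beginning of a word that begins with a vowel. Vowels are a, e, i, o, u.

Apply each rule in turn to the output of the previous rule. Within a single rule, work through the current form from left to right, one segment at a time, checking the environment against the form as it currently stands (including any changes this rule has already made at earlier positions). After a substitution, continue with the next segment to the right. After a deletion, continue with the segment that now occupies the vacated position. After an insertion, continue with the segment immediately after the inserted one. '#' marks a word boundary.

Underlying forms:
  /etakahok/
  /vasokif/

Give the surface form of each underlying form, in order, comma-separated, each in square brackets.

[tedagahok], [vazodif]

/etakahok/:
  Rule 1 Intervocalic Voicing: [etakahok] → [edagahok]
  Rule 2 Nasal Place Assimilation: no change — [edagahok]
  Rule 3 Velar Fronting: no change — [edagahok]
  Rule 4 Initial Consonant Epenthesis: [edagahok] → [tedagahok]
/vasokif/:
  Rule 1 Intervocalic Voicing: [vasokif] → [vazogif]
  Rule 2 Nasal Place Assimilation: no change — [vazogif]
  Rule 3 Velar Fronting: [vazogif] → [vazodif]
  Rule 4 Initial Consonant Epenthesis: no change — [vazodif]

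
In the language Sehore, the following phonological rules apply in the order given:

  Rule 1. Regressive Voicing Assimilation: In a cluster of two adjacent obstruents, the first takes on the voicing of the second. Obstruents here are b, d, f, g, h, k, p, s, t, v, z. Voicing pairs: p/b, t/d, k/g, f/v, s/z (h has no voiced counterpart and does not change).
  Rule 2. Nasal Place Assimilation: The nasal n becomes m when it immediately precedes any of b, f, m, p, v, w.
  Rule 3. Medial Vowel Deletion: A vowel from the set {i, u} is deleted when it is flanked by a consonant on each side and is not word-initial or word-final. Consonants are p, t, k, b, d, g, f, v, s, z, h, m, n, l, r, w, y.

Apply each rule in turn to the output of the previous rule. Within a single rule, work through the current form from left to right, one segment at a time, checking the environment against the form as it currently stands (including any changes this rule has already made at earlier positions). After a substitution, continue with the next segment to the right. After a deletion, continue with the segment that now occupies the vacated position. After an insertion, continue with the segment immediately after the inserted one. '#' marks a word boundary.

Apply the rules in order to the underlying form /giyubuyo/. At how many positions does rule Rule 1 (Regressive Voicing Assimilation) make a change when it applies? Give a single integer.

0

Rule 1 Regressive Voicing Assimilation: no change — [giyubuyo]
Rule 2 Nasal Place Assimilation: no change — [giyubuyo]
Rule 3 Medial Vowel Deletion: [giyubuyo] → [gybyo]
Rule Rule 1 changed 0 position(s).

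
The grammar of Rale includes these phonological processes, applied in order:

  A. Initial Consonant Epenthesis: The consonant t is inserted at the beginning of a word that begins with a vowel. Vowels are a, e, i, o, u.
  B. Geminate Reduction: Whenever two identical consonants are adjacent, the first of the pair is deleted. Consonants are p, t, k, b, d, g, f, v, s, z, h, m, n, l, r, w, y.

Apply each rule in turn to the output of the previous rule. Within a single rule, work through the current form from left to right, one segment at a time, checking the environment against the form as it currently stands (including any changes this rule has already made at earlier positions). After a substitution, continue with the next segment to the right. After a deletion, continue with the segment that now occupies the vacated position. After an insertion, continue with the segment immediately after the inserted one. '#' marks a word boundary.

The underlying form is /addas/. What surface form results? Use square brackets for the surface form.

[tadas]

A Initial Consonant Epenthesis: [addas] → [taddas]
B Geminate Reduction: [taddas] → [tadas]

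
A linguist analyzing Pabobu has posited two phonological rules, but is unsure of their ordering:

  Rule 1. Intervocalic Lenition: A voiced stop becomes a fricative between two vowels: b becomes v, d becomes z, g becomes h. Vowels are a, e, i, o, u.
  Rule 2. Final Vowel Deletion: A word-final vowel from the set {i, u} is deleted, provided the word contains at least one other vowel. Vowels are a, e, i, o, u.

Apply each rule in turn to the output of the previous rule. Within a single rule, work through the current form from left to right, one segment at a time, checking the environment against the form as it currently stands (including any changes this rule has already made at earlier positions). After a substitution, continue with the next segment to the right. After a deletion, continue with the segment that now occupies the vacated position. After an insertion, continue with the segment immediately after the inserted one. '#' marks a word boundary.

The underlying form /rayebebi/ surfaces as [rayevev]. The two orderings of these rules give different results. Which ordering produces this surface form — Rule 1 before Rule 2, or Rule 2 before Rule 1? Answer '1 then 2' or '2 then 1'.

1 then 2

Order 1 then 2:
  1 Intervocalic Lenition: [rayebebi] → [rayevevi]
  2 Final Vowel Deletion: [rayevevi] → [rayevev]
  result: [rayevev]
Order 2 then 1:
  2 Final Vowel Deletion: [rayebebi] → [rayebeb]
  1 Intervocalic Lenition: [rayebeb] → [rayeveb]
  result: [rayeveb]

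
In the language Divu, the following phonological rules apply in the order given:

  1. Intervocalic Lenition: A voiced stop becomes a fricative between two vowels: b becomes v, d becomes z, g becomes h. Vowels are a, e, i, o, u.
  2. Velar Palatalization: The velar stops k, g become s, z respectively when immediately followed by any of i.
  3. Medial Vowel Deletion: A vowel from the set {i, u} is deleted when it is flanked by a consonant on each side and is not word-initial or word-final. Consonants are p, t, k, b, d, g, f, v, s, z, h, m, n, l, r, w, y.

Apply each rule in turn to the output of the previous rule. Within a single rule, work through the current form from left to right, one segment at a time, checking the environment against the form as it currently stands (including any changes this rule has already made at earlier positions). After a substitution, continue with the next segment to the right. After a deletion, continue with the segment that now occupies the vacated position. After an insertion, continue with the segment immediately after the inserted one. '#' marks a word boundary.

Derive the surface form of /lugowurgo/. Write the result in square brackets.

[lhowrgo]

1 Intervocalic Lenition: [lugowurgo] → [luhowurgo]
2 Velar Palatalization: no change — [luhowurgo]
3 Medial Vowel Deletion: [luhowurgo] → [lhowrgo]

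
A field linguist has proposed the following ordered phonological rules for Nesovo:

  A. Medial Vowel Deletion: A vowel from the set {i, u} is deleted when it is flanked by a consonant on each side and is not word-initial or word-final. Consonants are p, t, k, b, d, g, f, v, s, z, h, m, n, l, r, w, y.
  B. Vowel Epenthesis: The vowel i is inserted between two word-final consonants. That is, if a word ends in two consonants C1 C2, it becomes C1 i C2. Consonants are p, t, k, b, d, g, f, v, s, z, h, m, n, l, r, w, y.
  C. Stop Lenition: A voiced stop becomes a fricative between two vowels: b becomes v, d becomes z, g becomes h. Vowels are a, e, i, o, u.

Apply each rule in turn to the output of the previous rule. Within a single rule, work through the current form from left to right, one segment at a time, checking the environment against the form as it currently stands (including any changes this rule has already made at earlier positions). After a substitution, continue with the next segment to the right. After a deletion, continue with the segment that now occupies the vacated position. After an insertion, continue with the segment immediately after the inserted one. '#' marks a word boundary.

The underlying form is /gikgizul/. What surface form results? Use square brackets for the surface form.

[gkgzil]

A Medial Vowel Deletion: [gikgizul] → [gkgzl]
B Vowel Epenthesis: [gkgzl] → [gkgzil]
C Stop Lenition: no change — [gkgzil]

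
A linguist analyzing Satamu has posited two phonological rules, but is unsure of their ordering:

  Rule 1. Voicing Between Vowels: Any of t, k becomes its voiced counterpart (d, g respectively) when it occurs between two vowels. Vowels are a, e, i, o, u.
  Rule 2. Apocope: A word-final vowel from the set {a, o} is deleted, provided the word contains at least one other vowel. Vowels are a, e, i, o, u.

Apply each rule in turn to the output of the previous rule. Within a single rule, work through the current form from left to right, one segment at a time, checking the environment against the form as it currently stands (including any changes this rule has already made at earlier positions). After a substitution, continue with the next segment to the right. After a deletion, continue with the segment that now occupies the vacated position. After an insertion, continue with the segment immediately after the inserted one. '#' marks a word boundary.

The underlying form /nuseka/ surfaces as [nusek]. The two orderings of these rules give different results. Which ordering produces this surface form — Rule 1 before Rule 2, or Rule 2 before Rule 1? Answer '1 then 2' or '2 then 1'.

2 then 1

Order 1 then 2:
  1 Voicing Between Vowels: [nuseka] → [nusega]
  2 Apocope: [nusega] → [nuseg]
  result: [nuseg]
Order 2 then 1:
  2 Apocope: [nuseka] → [nusek]
  1 Voicing Between Vowels: no change — [nusek]
  result: [nusek]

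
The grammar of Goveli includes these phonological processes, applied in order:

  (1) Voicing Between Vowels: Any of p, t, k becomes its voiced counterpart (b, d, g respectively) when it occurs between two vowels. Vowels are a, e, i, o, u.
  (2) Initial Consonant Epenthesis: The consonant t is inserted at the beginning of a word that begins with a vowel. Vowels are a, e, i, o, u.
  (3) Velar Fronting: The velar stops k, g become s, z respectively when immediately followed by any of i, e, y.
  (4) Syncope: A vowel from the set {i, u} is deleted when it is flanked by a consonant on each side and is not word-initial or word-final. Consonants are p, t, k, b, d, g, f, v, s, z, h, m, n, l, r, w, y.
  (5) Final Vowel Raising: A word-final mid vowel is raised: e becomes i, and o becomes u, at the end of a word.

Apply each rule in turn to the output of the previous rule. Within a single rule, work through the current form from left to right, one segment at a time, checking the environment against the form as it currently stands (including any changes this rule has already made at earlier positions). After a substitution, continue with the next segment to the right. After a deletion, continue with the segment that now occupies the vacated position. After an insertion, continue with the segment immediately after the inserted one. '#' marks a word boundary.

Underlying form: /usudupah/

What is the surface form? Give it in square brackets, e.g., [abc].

(1) Voicing Between Vowels: [usudupah] → [usudubah]
(2) Initial Consonant Epenthesis: [usudubah] → [tusudubah]
(3) Velar Fronting: no change — [tusudubah]
(4) Syncope: [tusudubah] → [tsdbah]
(5) Final Vowel Raising: no change — [tsdbah]

[tsdbah]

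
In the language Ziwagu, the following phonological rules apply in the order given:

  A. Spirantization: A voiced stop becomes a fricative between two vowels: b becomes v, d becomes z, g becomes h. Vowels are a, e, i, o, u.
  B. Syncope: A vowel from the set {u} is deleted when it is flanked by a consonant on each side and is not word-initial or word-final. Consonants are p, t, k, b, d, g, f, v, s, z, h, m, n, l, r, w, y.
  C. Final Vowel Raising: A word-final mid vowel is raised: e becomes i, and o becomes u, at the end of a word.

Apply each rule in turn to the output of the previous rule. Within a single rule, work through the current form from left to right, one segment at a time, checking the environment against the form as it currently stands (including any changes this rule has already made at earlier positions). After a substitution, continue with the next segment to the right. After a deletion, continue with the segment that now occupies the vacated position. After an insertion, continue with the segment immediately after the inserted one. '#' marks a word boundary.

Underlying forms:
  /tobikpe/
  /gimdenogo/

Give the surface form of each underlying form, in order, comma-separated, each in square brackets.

[tovikpi], [gimdenohu]

/tobikpe/:
  A Spirantization: [tobikpe] → [tovikpe]
  B Syncope: no change — [tovikpe]
  C Final Vowel Raising: [tovikpe] → [tovikpi]
/gimdenogo/:
  A Spirantization: [gimdenogo] → [gimdenoho]
  B Syncope: no change — [gimdenoho]
  C Final Vowel Raising: [gimdenoho] → [gimdenohu]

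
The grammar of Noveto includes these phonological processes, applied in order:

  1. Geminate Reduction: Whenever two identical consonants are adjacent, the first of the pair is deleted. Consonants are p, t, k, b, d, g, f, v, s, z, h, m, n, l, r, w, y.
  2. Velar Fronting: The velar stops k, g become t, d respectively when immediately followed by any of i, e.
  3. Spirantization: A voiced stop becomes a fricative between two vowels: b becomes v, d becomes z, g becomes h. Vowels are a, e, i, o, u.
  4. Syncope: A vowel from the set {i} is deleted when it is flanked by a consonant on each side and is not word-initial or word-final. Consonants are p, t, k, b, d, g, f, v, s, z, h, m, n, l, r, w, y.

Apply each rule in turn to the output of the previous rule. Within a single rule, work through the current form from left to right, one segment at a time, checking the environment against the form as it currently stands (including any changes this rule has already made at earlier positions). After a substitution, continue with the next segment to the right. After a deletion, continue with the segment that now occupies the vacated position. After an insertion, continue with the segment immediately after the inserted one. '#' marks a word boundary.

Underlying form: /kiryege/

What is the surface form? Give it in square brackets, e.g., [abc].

[tryeze]

1 Geminate Reduction: no change — [kiryege]
2 Velar Fronting: [kiryege] → [tiryede]
3 Spirantization: [tiryede] → [tiryeze]
4 Syncope: [tiryeze] → [tryeze]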